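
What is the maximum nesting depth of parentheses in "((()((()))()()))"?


Input: "((()((()))()()))"
Tracking depth:
  Position 0 '(': depth becomes 1
  Position 1 '(': depth becomes 2
  Position 2 '(': depth becomes 3
  Position 3 ')': depth becomes 2
  Position 4 '(': depth becomes 3
  Position 5 '(': depth becomes 4
  Position 6 '(': depth becomes 5
  Position 7 ')': depth becomes 4
  Position 8 ')': depth becomes 3
  Position 9 ')': depth becomes 2
  Position 10 '(': depth becomes 3
  Position 11 ')': depth becomes 2
  Position 12 '(': depth becomes 3
  Position 13 ')': depth becomes 2
  Position 14 ')': depth becomes 1
  Position 15 ')': depth becomes 0
Maximum depth reached: 5

5


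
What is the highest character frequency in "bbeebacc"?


Input: bbeebacc
Character counts:
  'a': 1
  'b': 3
  'c': 2
  'e': 2
Maximum frequency: 3

3


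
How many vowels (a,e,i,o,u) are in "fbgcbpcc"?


Input: fbgcbpcc
Checking each character:
  'f' at position 0: consonant
  'b' at position 1: consonant
  'g' at position 2: consonant
  'c' at position 3: consonant
  'b' at position 4: consonant
  'p' at position 5: consonant
  'c' at position 6: consonant
  'c' at position 7: consonant
Total vowels: 0

0


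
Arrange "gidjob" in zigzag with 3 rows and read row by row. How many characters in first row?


Zigzag "gidjob" into 3 rows:
Placing characters:
  'g' => row 0
  'i' => row 1
  'd' => row 2
  'j' => row 1
  'o' => row 0
  'b' => row 1
Rows:
  Row 0: "go"
  Row 1: "ijb"
  Row 2: "d"
First row length: 2

2


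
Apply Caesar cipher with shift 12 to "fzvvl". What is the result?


Caesar cipher: shift "fzvvl" by 12
  'f' (pos 5) + 12 = pos 17 = 'r'
  'z' (pos 25) + 12 = pos 11 = 'l'
  'v' (pos 21) + 12 = pos 7 = 'h'
  'v' (pos 21) + 12 = pos 7 = 'h'
  'l' (pos 11) + 12 = pos 23 = 'x'
Result: rlhhx

rlhhx


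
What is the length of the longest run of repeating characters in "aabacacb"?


Input: "aabacacb"
Scanning for longest run:
  Position 1 ('a'): continues run of 'a', length=2
  Position 2 ('b'): new char, reset run to 1
  Position 3 ('a'): new char, reset run to 1
  Position 4 ('c'): new char, reset run to 1
  Position 5 ('a'): new char, reset run to 1
  Position 6 ('c'): new char, reset run to 1
  Position 7 ('b'): new char, reset run to 1
Longest run: 'a' with length 2

2


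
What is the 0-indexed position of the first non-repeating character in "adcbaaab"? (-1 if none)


Input: adcbaaab
Character frequencies:
  'a': 4
  'b': 2
  'c': 1
  'd': 1
Scanning left to right for freq == 1:
  Position 0 ('a'): freq=4, skip
  Position 1 ('d'): unique! => answer = 1

1


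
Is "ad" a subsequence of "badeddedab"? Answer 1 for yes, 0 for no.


Check if "ad" is a subsequence of "badeddedab"
Greedy scan:
  Position 0 ('b'): no match needed
  Position 1 ('a'): matches sub[0] = 'a'
  Position 2 ('d'): matches sub[1] = 'd'
  Position 3 ('e'): no match needed
  Position 4 ('d'): no match needed
  Position 5 ('d'): no match needed
  Position 6 ('e'): no match needed
  Position 7 ('d'): no match needed
  Position 8 ('a'): no match needed
  Position 9 ('b'): no match needed
All 2 characters matched => is a subsequence

1


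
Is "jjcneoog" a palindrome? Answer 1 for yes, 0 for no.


Input: jjcneoog
Reversed: gooencjj
  Compare pos 0 ('j') with pos 7 ('g'): MISMATCH
  Compare pos 1 ('j') with pos 6 ('o'): MISMATCH
  Compare pos 2 ('c') with pos 5 ('o'): MISMATCH
  Compare pos 3 ('n') with pos 4 ('e'): MISMATCH
Result: not a palindrome

0


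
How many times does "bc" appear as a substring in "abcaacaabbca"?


Searching for "bc" in "abcaacaabbca"
Scanning each position:
  Position 0: "ab" => no
  Position 1: "bc" => MATCH
  Position 2: "ca" => no
  Position 3: "aa" => no
  Position 4: "ac" => no
  Position 5: "ca" => no
  Position 6: "aa" => no
  Position 7: "ab" => no
  Position 8: "bb" => no
  Position 9: "bc" => MATCH
  Position 10: "ca" => no
Total occurrences: 2

2


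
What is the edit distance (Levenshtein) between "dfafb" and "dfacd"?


Computing edit distance: "dfafb" -> "dfacd"
DP table:
           d    f    a    c    d
      0    1    2    3    4    5
  d   1    0    1    2    3    4
  f   2    1    0    1    2    3
  a   3    2    1    0    1    2
  f   4    3    2    1    1    2
  b   5    4    3    2    2    2
Edit distance = dp[5][5] = 2

2


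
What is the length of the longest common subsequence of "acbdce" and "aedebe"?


LCS of "acbdce" and "aedebe"
DP table:
           a    e    d    e    b    e
      0    0    0    0    0    0    0
  a   0    1    1    1    1    1    1
  c   0    1    1    1    1    1    1
  b   0    1    1    1    1    2    2
  d   0    1    1    2    2    2    2
  c   0    1    1    2    2    2    2
  e   0    1    2    2    3    3    3
LCS length = dp[6][6] = 3

3


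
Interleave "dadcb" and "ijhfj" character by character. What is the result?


Interleaving "dadcb" and "ijhfj":
  Position 0: 'd' from first, 'i' from second => "di"
  Position 1: 'a' from first, 'j' from second => "aj"
  Position 2: 'd' from first, 'h' from second => "dh"
  Position 3: 'c' from first, 'f' from second => "cf"
  Position 4: 'b' from first, 'j' from second => "bj"
Result: diajdhcfbj

diajdhcfbj


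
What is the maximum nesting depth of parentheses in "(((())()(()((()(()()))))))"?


Input: "(((())()(()((()(()()))))))"
Tracking depth:
  Position 0 '(': depth becomes 1
  Position 1 '(': depth becomes 2
  Position 2 '(': depth becomes 3
  Position 3 '(': depth becomes 4
  Position 4 ')': depth becomes 3
  Position 5 ')': depth becomes 2
  Position 6 '(': depth becomes 3
  Position 7 ')': depth becomes 2
  Position 8 '(': depth becomes 3
  Position 9 '(': depth becomes 4
  Position 10 ')': depth becomes 3
  Position 11 '(': depth becomes 4
  Position 12 '(': depth becomes 5
  Position 13 '(': depth becomes 6
  Position 14 ')': depth becomes 5
  Position 15 '(': depth becomes 6
  Position 16 '(': depth becomes 7
  Position 17 ')': depth becomes 6
  Position 18 '(': depth becomes 7
  Position 19 ')': depth becomes 6
  Position 20 ')': depth becomes 5
  Position 21 ')': depth becomes 4
  Position 22 ')': depth becomes 3
  Position 23 ')': depth becomes 2
  Position 24 ')': depth becomes 1
  Position 25 ')': depth becomes 0
Maximum depth reached: 7

7


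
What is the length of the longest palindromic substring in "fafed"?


Input: "fafed"
Checking substrings for palindromes:
  [0:3] "faf" (len 3) => palindrome
Longest palindromic substring: "faf" with length 3

3


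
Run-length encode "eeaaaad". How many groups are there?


Input: eeaaaad
Scanning for consecutive runs:
  Group 1: 'e' x 2 (positions 0-1)
  Group 2: 'a' x 4 (positions 2-5)
  Group 3: 'd' x 1 (positions 6-6)
Total groups: 3

3


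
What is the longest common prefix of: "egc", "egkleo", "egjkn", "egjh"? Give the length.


Words: egc, egkleo, egjkn, egjh
  Position 0: all 'e' => match
  Position 1: all 'g' => match
  Position 2: ('c', 'k', 'j', 'j') => mismatch, stop
LCP = "eg" (length 2)

2


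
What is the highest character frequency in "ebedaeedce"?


Input: ebedaeedce
Character counts:
  'a': 1
  'b': 1
  'c': 1
  'd': 2
  'e': 5
Maximum frequency: 5

5


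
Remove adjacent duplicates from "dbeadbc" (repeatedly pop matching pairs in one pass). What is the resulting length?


Input: dbeadbc
Stack-based adjacent duplicate removal:
  Read 'd': push. Stack: d
  Read 'b': push. Stack: db
  Read 'e': push. Stack: dbe
  Read 'a': push. Stack: dbea
  Read 'd': push. Stack: dbead
  Read 'b': push. Stack: dbeadb
  Read 'c': push. Stack: dbeadbc
Final stack: "dbeadbc" (length 7)

7


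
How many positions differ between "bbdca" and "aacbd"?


Comparing "bbdca" and "aacbd" position by position:
  Position 0: 'b' vs 'a' => DIFFER
  Position 1: 'b' vs 'a' => DIFFER
  Position 2: 'd' vs 'c' => DIFFER
  Position 3: 'c' vs 'b' => DIFFER
  Position 4: 'a' vs 'd' => DIFFER
Positions that differ: 5

5


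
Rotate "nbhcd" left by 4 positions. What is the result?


Input: "nbhcd", rotate left by 4
First 4 characters: "nbhc"
Remaining characters: "d"
Concatenate remaining + first: "d" + "nbhc" = "dnbhc"

dnbhc


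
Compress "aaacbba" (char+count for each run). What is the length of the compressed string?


Input: aaacbba
Runs:
  'a' x 3 => "a3"
  'c' x 1 => "c1"
  'b' x 2 => "b2"
  'a' x 1 => "a1"
Compressed: "a3c1b2a1"
Compressed length: 8

8


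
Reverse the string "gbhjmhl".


Input: gbhjmhl
Reading characters right to left:
  Position 6: 'l'
  Position 5: 'h'
  Position 4: 'm'
  Position 3: 'j'
  Position 2: 'h'
  Position 1: 'b'
  Position 0: 'g'
Reversed: lhmjhbg

lhmjhbg


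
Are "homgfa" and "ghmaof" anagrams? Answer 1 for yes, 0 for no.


Strings: "homgfa", "ghmaof"
Sorted first:  afghmo
Sorted second: afghmo
Sorted forms match => anagrams

1


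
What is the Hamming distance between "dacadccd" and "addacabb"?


Comparing "dacadccd" and "addacabb" position by position:
  Position 0: 'd' vs 'a' => differ
  Position 1: 'a' vs 'd' => differ
  Position 2: 'c' vs 'd' => differ
  Position 3: 'a' vs 'a' => same
  Position 4: 'd' vs 'c' => differ
  Position 5: 'c' vs 'a' => differ
  Position 6: 'c' vs 'b' => differ
  Position 7: 'd' vs 'b' => differ
Total differences (Hamming distance): 7

7


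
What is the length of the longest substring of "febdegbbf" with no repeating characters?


Input: "febdegbbf"
Sliding window (track last position of each char):
  Position 0 ('f'): window [0,0] length 1 -- new best
  Position 1 ('e'): window [0,1] length 2 -- new best
  Position 2 ('b'): window [0,2] length 3 -- new best
  Position 3 ('d'): window [0,3] length 4 -- new best
  Position 4 ('e'): repeat (last at 1), move window start to 2
  Position 4 ('e'): window [2,4] length 3
  Position 5 ('g'): window [2,5] length 4
  Position 6 ('b'): repeat (last at 2), move window start to 3
  Position 6 ('b'): window [3,6] length 4
  Position 7 ('b'): repeat (last at 6), move window start to 7
  Position 7 ('b'): window [7,7] length 1
  Position 8 ('f'): window [7,8] length 2
Longest substring with no repeats: "febd" with length 4

4


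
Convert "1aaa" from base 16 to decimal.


Input: "1aaa" in base 16
Positional expansion:
  Digit '1' (value 1) x 16^3 = 4096
  Digit 'a' (value 10) x 16^2 = 2560
  Digit 'a' (value 10) x 16^1 = 160
  Digit 'a' (value 10) x 16^0 = 10
Sum = 6826

6826


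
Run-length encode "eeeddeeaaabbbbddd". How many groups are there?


Input: eeeddeeaaabbbbddd
Scanning for consecutive runs:
  Group 1: 'e' x 3 (positions 0-2)
  Group 2: 'd' x 2 (positions 3-4)
  Group 3: 'e' x 2 (positions 5-6)
  Group 4: 'a' x 3 (positions 7-9)
  Group 5: 'b' x 4 (positions 10-13)
  Group 6: 'd' x 3 (positions 14-16)
Total groups: 6

6


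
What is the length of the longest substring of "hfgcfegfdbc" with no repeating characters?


Input: "hfgcfegfdbc"
Sliding window (track last position of each char):
  Position 0 ('h'): window [0,0] length 1 -- new best
  Position 1 ('f'): window [0,1] length 2 -- new best
  Position 2 ('g'): window [0,2] length 3 -- new best
  Position 3 ('c'): window [0,3] length 4 -- new best
  Position 4 ('f'): repeat (last at 1), move window start to 2
  Position 4 ('f'): window [2,4] length 3
  Position 5 ('e'): window [2,5] length 4
  Position 6 ('g'): repeat (last at 2), move window start to 3
  Position 6 ('g'): window [3,6] length 4
  Position 7 ('f'): repeat (last at 4), move window start to 5
  Position 7 ('f'): window [5,7] length 3
  Position 8 ('d'): window [5,8] length 4
  Position 9 ('b'): window [5,9] length 5 -- new best
  Position 10 ('c'): window [5,10] length 6 -- new best
Longest substring with no repeats: "egfdbc" with length 6

6


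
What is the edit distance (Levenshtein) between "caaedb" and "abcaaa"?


Computing edit distance: "caaedb" -> "abcaaa"
DP table:
           a    b    c    a    a    a
      0    1    2    3    4    5    6
  c   1    1    2    2    3    4    5
  a   2    1    2    3    2    3    4
  a   3    2    2    3    3    2    3
  e   4    3    3    3    4    3    3
  d   5    4    4    4    4    4    4
  b   6    5    4    5    5    5    5
Edit distance = dp[6][6] = 5

5


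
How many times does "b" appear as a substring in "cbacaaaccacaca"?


Searching for "b" in "cbacaaaccacaca"
Scanning each position:
  Position 0: "c" => no
  Position 1: "b" => MATCH
  Position 2: "a" => no
  Position 3: "c" => no
  Position 4: "a" => no
  Position 5: "a" => no
  Position 6: "a" => no
  Position 7: "c" => no
  Position 8: "c" => no
  Position 9: "a" => no
  Position 10: "c" => no
  Position 11: "a" => no
  Position 12: "c" => no
  Position 13: "a" => no
Total occurrences: 1

1


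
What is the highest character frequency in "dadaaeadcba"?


Input: dadaaeadcba
Character counts:
  'a': 5
  'b': 1
  'c': 1
  'd': 3
  'e': 1
Maximum frequency: 5

5


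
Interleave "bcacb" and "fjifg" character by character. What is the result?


Interleaving "bcacb" and "fjifg":
  Position 0: 'b' from first, 'f' from second => "bf"
  Position 1: 'c' from first, 'j' from second => "cj"
  Position 2: 'a' from first, 'i' from second => "ai"
  Position 3: 'c' from first, 'f' from second => "cf"
  Position 4: 'b' from first, 'g' from second => "bg"
Result: bfcjaicfbg

bfcjaicfbg


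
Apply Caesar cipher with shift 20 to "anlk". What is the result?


Caesar cipher: shift "anlk" by 20
  'a' (pos 0) + 20 = pos 20 = 'u'
  'n' (pos 13) + 20 = pos 7 = 'h'
  'l' (pos 11) + 20 = pos 5 = 'f'
  'k' (pos 10) + 20 = pos 4 = 'e'
Result: uhfe

uhfe


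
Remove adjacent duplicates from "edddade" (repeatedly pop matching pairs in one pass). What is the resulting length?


Input: edddade
Stack-based adjacent duplicate removal:
  Read 'e': push. Stack: e
  Read 'd': push. Stack: ed
  Read 'd': matches stack top 'd' => pop. Stack: e
  Read 'd': push. Stack: ed
  Read 'a': push. Stack: eda
  Read 'd': push. Stack: edad
  Read 'e': push. Stack: edade
Final stack: "edade" (length 5)

5


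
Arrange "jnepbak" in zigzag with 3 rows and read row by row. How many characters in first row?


Zigzag "jnepbak" into 3 rows:
Placing characters:
  'j' => row 0
  'n' => row 1
  'e' => row 2
  'p' => row 1
  'b' => row 0
  'a' => row 1
  'k' => row 2
Rows:
  Row 0: "jb"
  Row 1: "npa"
  Row 2: "ek"
First row length: 2

2


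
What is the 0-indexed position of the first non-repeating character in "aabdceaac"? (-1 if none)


Input: aabdceaac
Character frequencies:
  'a': 4
  'b': 1
  'c': 2
  'd': 1
  'e': 1
Scanning left to right for freq == 1:
  Position 0 ('a'): freq=4, skip
  Position 1 ('a'): freq=4, skip
  Position 2 ('b'): unique! => answer = 2

2


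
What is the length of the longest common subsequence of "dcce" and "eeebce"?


LCS of "dcce" and "eeebce"
DP table:
           e    e    e    b    c    e
      0    0    0    0    0    0    0
  d   0    0    0    0    0    0    0
  c   0    0    0    0    0    1    1
  c   0    0    0    0    0    1    1
  e   0    1    1    1    1    1    2
LCS length = dp[4][6] = 2

2


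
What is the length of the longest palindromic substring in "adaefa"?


Input: "adaefa"
Checking substrings for palindromes:
  [0:3] "ada" (len 3) => palindrome
Longest palindromic substring: "ada" with length 3

3


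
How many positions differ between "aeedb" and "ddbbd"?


Comparing "aeedb" and "ddbbd" position by position:
  Position 0: 'a' vs 'd' => DIFFER
  Position 1: 'e' vs 'd' => DIFFER
  Position 2: 'e' vs 'b' => DIFFER
  Position 3: 'd' vs 'b' => DIFFER
  Position 4: 'b' vs 'd' => DIFFER
Positions that differ: 5

5


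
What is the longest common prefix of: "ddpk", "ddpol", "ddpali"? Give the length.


Words: ddpk, ddpol, ddpali
  Position 0: all 'd' => match
  Position 1: all 'd' => match
  Position 2: all 'p' => match
  Position 3: ('k', 'o', 'a') => mismatch, stop
LCP = "ddp" (length 3)

3


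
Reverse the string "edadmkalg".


Input: edadmkalg
Reading characters right to left:
  Position 8: 'g'
  Position 7: 'l'
  Position 6: 'a'
  Position 5: 'k'
  Position 4: 'm'
  Position 3: 'd'
  Position 2: 'a'
  Position 1: 'd'
  Position 0: 'e'
Reversed: glakmdade

glakmdade


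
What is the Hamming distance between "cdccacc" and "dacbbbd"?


Comparing "cdccacc" and "dacbbbd" position by position:
  Position 0: 'c' vs 'd' => differ
  Position 1: 'd' vs 'a' => differ
  Position 2: 'c' vs 'c' => same
  Position 3: 'c' vs 'b' => differ
  Position 4: 'a' vs 'b' => differ
  Position 5: 'c' vs 'b' => differ
  Position 6: 'c' vs 'd' => differ
Total differences (Hamming distance): 6

6


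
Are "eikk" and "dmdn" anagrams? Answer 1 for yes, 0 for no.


Strings: "eikk", "dmdn"
Sorted first:  eikk
Sorted second: ddmn
Differ at position 0: 'e' vs 'd' => not anagrams

0


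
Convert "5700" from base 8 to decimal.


Input: "5700" in base 8
Positional expansion:
  Digit '5' (value 5) x 8^3 = 2560
  Digit '7' (value 7) x 8^2 = 448
  Digit '0' (value 0) x 8^1 = 0
  Digit '0' (value 0) x 8^0 = 0
Sum = 3008

3008


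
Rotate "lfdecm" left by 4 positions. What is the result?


Input: "lfdecm", rotate left by 4
First 4 characters: "lfde"
Remaining characters: "cm"
Concatenate remaining + first: "cm" + "lfde" = "cmlfde"

cmlfde


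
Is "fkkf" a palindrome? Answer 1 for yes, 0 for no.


Input: fkkf
Reversed: fkkf
  Compare pos 0 ('f') with pos 3 ('f'): match
  Compare pos 1 ('k') with pos 2 ('k'): match
Result: palindrome

1


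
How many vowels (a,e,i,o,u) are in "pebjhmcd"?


Input: pebjhmcd
Checking each character:
  'p' at position 0: consonant
  'e' at position 1: vowel (running total: 1)
  'b' at position 2: consonant
  'j' at position 3: consonant
  'h' at position 4: consonant
  'm' at position 5: consonant
  'c' at position 6: consonant
  'd' at position 7: consonant
Total vowels: 1

1


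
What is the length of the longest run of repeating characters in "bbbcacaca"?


Input: "bbbcacaca"
Scanning for longest run:
  Position 1 ('b'): continues run of 'b', length=2
  Position 2 ('b'): continues run of 'b', length=3
  Position 3 ('c'): new char, reset run to 1
  Position 4 ('a'): new char, reset run to 1
  Position 5 ('c'): new char, reset run to 1
  Position 6 ('a'): new char, reset run to 1
  Position 7 ('c'): new char, reset run to 1
  Position 8 ('a'): new char, reset run to 1
Longest run: 'b' with length 3

3


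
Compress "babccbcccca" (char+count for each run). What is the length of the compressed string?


Input: babccbcccca
Runs:
  'b' x 1 => "b1"
  'a' x 1 => "a1"
  'b' x 1 => "b1"
  'c' x 2 => "c2"
  'b' x 1 => "b1"
  'c' x 4 => "c4"
  'a' x 1 => "a1"
Compressed: "b1a1b1c2b1c4a1"
Compressed length: 14

14


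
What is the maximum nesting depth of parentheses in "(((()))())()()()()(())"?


Input: "(((()))())()()()()(())"
Tracking depth:
  Position 0 '(': depth becomes 1
  Position 1 '(': depth becomes 2
  Position 2 '(': depth becomes 3
  Position 3 '(': depth becomes 4
  Position 4 ')': depth becomes 3
  Position 5 ')': depth becomes 2
  Position 6 ')': depth becomes 1
  Position 7 '(': depth becomes 2
  Position 8 ')': depth becomes 1
  Position 9 ')': depth becomes 0
  Position 10 '(': depth becomes 1
  Position 11 ')': depth becomes 0
  Position 12 '(': depth becomes 1
  Position 13 ')': depth becomes 0
  Position 14 '(': depth becomes 1
  Position 15 ')': depth becomes 0
  Position 16 '(': depth becomes 1
  Position 17 ')': depth becomes 0
  Position 18 '(': depth becomes 1
  Position 19 '(': depth becomes 2
  Position 20 ')': depth becomes 1
  Position 21 ')': depth becomes 0
Maximum depth reached: 4

4


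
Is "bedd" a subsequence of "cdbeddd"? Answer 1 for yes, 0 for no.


Check if "bedd" is a subsequence of "cdbeddd"
Greedy scan:
  Position 0 ('c'): no match needed
  Position 1 ('d'): no match needed
  Position 2 ('b'): matches sub[0] = 'b'
  Position 3 ('e'): matches sub[1] = 'e'
  Position 4 ('d'): matches sub[2] = 'd'
  Position 5 ('d'): matches sub[3] = 'd'
  Position 6 ('d'): no match needed
All 4 characters matched => is a subsequence

1


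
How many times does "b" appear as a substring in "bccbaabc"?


Searching for "b" in "bccbaabc"
Scanning each position:
  Position 0: "b" => MATCH
  Position 1: "c" => no
  Position 2: "c" => no
  Position 3: "b" => MATCH
  Position 4: "a" => no
  Position 5: "a" => no
  Position 6: "b" => MATCH
  Position 7: "c" => no
Total occurrences: 3

3


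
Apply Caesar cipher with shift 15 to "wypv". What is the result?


Caesar cipher: shift "wypv" by 15
  'w' (pos 22) + 15 = pos 11 = 'l'
  'y' (pos 24) + 15 = pos 13 = 'n'
  'p' (pos 15) + 15 = pos 4 = 'e'
  'v' (pos 21) + 15 = pos 10 = 'k'
Result: lnek

lnek


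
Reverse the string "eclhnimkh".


Input: eclhnimkh
Reading characters right to left:
  Position 8: 'h'
  Position 7: 'k'
  Position 6: 'm'
  Position 5: 'i'
  Position 4: 'n'
  Position 3: 'h'
  Position 2: 'l'
  Position 1: 'c'
  Position 0: 'e'
Reversed: hkminhlce

hkminhlce


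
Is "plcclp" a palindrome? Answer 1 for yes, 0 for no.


Input: plcclp
Reversed: plcclp
  Compare pos 0 ('p') with pos 5 ('p'): match
  Compare pos 1 ('l') with pos 4 ('l'): match
  Compare pos 2 ('c') with pos 3 ('c'): match
Result: palindrome

1


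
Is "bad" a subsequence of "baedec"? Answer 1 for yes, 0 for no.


Check if "bad" is a subsequence of "baedec"
Greedy scan:
  Position 0 ('b'): matches sub[0] = 'b'
  Position 1 ('a'): matches sub[1] = 'a'
  Position 2 ('e'): no match needed
  Position 3 ('d'): matches sub[2] = 'd'
  Position 4 ('e'): no match needed
  Position 5 ('c'): no match needed
All 3 characters matched => is a subsequence

1


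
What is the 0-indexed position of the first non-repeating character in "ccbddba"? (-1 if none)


Input: ccbddba
Character frequencies:
  'a': 1
  'b': 2
  'c': 2
  'd': 2
Scanning left to right for freq == 1:
  Position 0 ('c'): freq=2, skip
  Position 1 ('c'): freq=2, skip
  Position 2 ('b'): freq=2, skip
  Position 3 ('d'): freq=2, skip
  Position 4 ('d'): freq=2, skip
  Position 5 ('b'): freq=2, skip
  Position 6 ('a'): unique! => answer = 6

6


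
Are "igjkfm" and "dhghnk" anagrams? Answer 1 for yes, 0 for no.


Strings: "igjkfm", "dhghnk"
Sorted first:  fgijkm
Sorted second: dghhkn
Differ at position 0: 'f' vs 'd' => not anagrams

0


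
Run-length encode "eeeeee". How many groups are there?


Input: eeeeee
Scanning for consecutive runs:
  Group 1: 'e' x 6 (positions 0-5)
Total groups: 1

1


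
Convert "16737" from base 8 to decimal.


Input: "16737" in base 8
Positional expansion:
  Digit '1' (value 1) x 8^4 = 4096
  Digit '6' (value 6) x 8^3 = 3072
  Digit '7' (value 7) x 8^2 = 448
  Digit '3' (value 3) x 8^1 = 24
  Digit '7' (value 7) x 8^0 = 7
Sum = 7647

7647


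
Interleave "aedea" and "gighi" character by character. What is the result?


Interleaving "aedea" and "gighi":
  Position 0: 'a' from first, 'g' from second => "ag"
  Position 1: 'e' from first, 'i' from second => "ei"
  Position 2: 'd' from first, 'g' from second => "dg"
  Position 3: 'e' from first, 'h' from second => "eh"
  Position 4: 'a' from first, 'i' from second => "ai"
Result: ageidgehai

ageidgehai


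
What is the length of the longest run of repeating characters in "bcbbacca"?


Input: "bcbbacca"
Scanning for longest run:
  Position 1 ('c'): new char, reset run to 1
  Position 2 ('b'): new char, reset run to 1
  Position 3 ('b'): continues run of 'b', length=2
  Position 4 ('a'): new char, reset run to 1
  Position 5 ('c'): new char, reset run to 1
  Position 6 ('c'): continues run of 'c', length=2
  Position 7 ('a'): new char, reset run to 1
Longest run: 'b' with length 2

2


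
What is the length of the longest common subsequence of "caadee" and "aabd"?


LCS of "caadee" and "aabd"
DP table:
           a    a    b    d
      0    0    0    0    0
  c   0    0    0    0    0
  a   0    1    1    1    1
  a   0    1    2    2    2
  d   0    1    2    2    3
  e   0    1    2    2    3
  e   0    1    2    2    3
LCS length = dp[6][4] = 3

3


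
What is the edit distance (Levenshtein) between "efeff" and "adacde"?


Computing edit distance: "efeff" -> "adacde"
DP table:
           a    d    a    c    d    e
      0    1    2    3    4    5    6
  e   1    1    2    3    4    5    5
  f   2    2    2    3    4    5    6
  e   3    3    3    3    4    5    5
  f   4    4    4    4    4    5    6
  f   5    5    5    5    5    5    6
Edit distance = dp[5][6] = 6

6


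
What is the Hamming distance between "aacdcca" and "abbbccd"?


Comparing "aacdcca" and "abbbccd" position by position:
  Position 0: 'a' vs 'a' => same
  Position 1: 'a' vs 'b' => differ
  Position 2: 'c' vs 'b' => differ
  Position 3: 'd' vs 'b' => differ
  Position 4: 'c' vs 'c' => same
  Position 5: 'c' vs 'c' => same
  Position 6: 'a' vs 'd' => differ
Total differences (Hamming distance): 4

4


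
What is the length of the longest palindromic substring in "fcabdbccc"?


Input: "fcabdbccc"
Checking substrings for palindromes:
  [3:6] "bdb" (len 3) => palindrome
  [6:9] "ccc" (len 3) => palindrome
  [6:8] "cc" (len 2) => palindrome
  [7:9] "cc" (len 2) => palindrome
Longest palindromic substring: "bdb" with length 3

3


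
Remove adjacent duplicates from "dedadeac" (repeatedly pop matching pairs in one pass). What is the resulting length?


Input: dedadeac
Stack-based adjacent duplicate removal:
  Read 'd': push. Stack: d
  Read 'e': push. Stack: de
  Read 'd': push. Stack: ded
  Read 'a': push. Stack: deda
  Read 'd': push. Stack: dedad
  Read 'e': push. Stack: dedade
  Read 'a': push. Stack: dedadea
  Read 'c': push. Stack: dedadeac
Final stack: "dedadeac" (length 8)

8


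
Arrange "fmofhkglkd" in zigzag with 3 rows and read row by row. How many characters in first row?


Zigzag "fmofhkglkd" into 3 rows:
Placing characters:
  'f' => row 0
  'm' => row 1
  'o' => row 2
  'f' => row 1
  'h' => row 0
  'k' => row 1
  'g' => row 2
  'l' => row 1
  'k' => row 0
  'd' => row 1
Rows:
  Row 0: "fhk"
  Row 1: "mfkld"
  Row 2: "og"
First row length: 3

3


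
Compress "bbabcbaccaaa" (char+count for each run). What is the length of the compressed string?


Input: bbabcbaccaaa
Runs:
  'b' x 2 => "b2"
  'a' x 1 => "a1"
  'b' x 1 => "b1"
  'c' x 1 => "c1"
  'b' x 1 => "b1"
  'a' x 1 => "a1"
  'c' x 2 => "c2"
  'a' x 3 => "a3"
Compressed: "b2a1b1c1b1a1c2a3"
Compressed length: 16

16


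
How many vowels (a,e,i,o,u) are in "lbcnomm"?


Input: lbcnomm
Checking each character:
  'l' at position 0: consonant
  'b' at position 1: consonant
  'c' at position 2: consonant
  'n' at position 3: consonant
  'o' at position 4: vowel (running total: 1)
  'm' at position 5: consonant
  'm' at position 6: consonant
Total vowels: 1

1


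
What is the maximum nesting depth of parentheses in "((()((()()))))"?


Input: "((()((()()))))"
Tracking depth:
  Position 0 '(': depth becomes 1
  Position 1 '(': depth becomes 2
  Position 2 '(': depth becomes 3
  Position 3 ')': depth becomes 2
  Position 4 '(': depth becomes 3
  Position 5 '(': depth becomes 4
  Position 6 '(': depth becomes 5
  Position 7 ')': depth becomes 4
  Position 8 '(': depth becomes 5
  Position 9 ')': depth becomes 4
  Position 10 ')': depth becomes 3
  Position 11 ')': depth becomes 2
  Position 12 ')': depth becomes 1
  Position 13 ')': depth becomes 0
Maximum depth reached: 5

5


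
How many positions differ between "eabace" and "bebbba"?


Comparing "eabace" and "bebbba" position by position:
  Position 0: 'e' vs 'b' => DIFFER
  Position 1: 'a' vs 'e' => DIFFER
  Position 2: 'b' vs 'b' => same
  Position 3: 'a' vs 'b' => DIFFER
  Position 4: 'c' vs 'b' => DIFFER
  Position 5: 'e' vs 'a' => DIFFER
Positions that differ: 5

5


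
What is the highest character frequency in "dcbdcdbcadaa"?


Input: dcbdcdbcadaa
Character counts:
  'a': 3
  'b': 2
  'c': 3
  'd': 4
Maximum frequency: 4

4


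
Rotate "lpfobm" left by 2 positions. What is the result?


Input: "lpfobm", rotate left by 2
First 2 characters: "lp"
Remaining characters: "fobm"
Concatenate remaining + first: "fobm" + "lp" = "fobmlp"

fobmlp


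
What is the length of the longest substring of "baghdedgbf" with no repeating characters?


Input: "baghdedgbf"
Sliding window (track last position of each char):
  Position 0 ('b'): window [0,0] length 1 -- new best
  Position 1 ('a'): window [0,1] length 2 -- new best
  Position 2 ('g'): window [0,2] length 3 -- new best
  Position 3 ('h'): window [0,3] length 4 -- new best
  Position 4 ('d'): window [0,4] length 5 -- new best
  Position 5 ('e'): window [0,5] length 6 -- new best
  Position 6 ('d'): repeat (last at 4), move window start to 5
  Position 6 ('d'): window [5,6] length 2
  Position 7 ('g'): window [5,7] length 3
  Position 8 ('b'): window [5,8] length 4
  Position 9 ('f'): window [5,9] length 5
Longest substring with no repeats: "baghde" with length 6

6


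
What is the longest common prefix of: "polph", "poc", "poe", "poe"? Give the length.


Words: polph, poc, poe, poe
  Position 0: all 'p' => match
  Position 1: all 'o' => match
  Position 2: ('l', 'c', 'e', 'e') => mismatch, stop
LCP = "po" (length 2)

2


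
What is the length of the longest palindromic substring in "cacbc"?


Input: "cacbc"
Checking substrings for palindromes:
  [0:3] "cac" (len 3) => palindrome
  [2:5] "cbc" (len 3) => palindrome
Longest palindromic substring: "cac" with length 3

3


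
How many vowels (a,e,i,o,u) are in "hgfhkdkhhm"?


Input: hgfhkdkhhm
Checking each character:
  'h' at position 0: consonant
  'g' at position 1: consonant
  'f' at position 2: consonant
  'h' at position 3: consonant
  'k' at position 4: consonant
  'd' at position 5: consonant
  'k' at position 6: consonant
  'h' at position 7: consonant
  'h' at position 8: consonant
  'm' at position 9: consonant
Total vowels: 0

0


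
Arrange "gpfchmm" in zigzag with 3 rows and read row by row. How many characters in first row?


Zigzag "gpfchmm" into 3 rows:
Placing characters:
  'g' => row 0
  'p' => row 1
  'f' => row 2
  'c' => row 1
  'h' => row 0
  'm' => row 1
  'm' => row 2
Rows:
  Row 0: "gh"
  Row 1: "pcm"
  Row 2: "fm"
First row length: 2

2


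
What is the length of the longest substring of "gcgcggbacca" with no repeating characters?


Input: "gcgcggbacca"
Sliding window (track last position of each char):
  Position 0 ('g'): window [0,0] length 1 -- new best
  Position 1 ('c'): window [0,1] length 2 -- new best
  Position 2 ('g'): repeat (last at 0), move window start to 1
  Position 2 ('g'): window [1,2] length 2
  Position 3 ('c'): repeat (last at 1), move window start to 2
  Position 3 ('c'): window [2,3] length 2
  Position 4 ('g'): repeat (last at 2), move window start to 3
  Position 4 ('g'): window [3,4] length 2
  Position 5 ('g'): repeat (last at 4), move window start to 5
  Position 5 ('g'): window [5,5] length 1
  Position 6 ('b'): window [5,6] length 2
  Position 7 ('a'): window [5,7] length 3 -- new best
  Position 8 ('c'): window [5,8] length 4 -- new best
  Position 9 ('c'): repeat (last at 8), move window start to 9
  Position 9 ('c'): window [9,9] length 1
  Position 10 ('a'): window [9,10] length 2
Longest substring with no repeats: "gbac" with length 4

4


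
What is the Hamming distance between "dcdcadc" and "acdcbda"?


Comparing "dcdcadc" and "acdcbda" position by position:
  Position 0: 'd' vs 'a' => differ
  Position 1: 'c' vs 'c' => same
  Position 2: 'd' vs 'd' => same
  Position 3: 'c' vs 'c' => same
  Position 4: 'a' vs 'b' => differ
  Position 5: 'd' vs 'd' => same
  Position 6: 'c' vs 'a' => differ
Total differences (Hamming distance): 3

3


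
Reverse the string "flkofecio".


Input: flkofecio
Reading characters right to left:
  Position 8: 'o'
  Position 7: 'i'
  Position 6: 'c'
  Position 5: 'e'
  Position 4: 'f'
  Position 3: 'o'
  Position 2: 'k'
  Position 1: 'l'
  Position 0: 'f'
Reversed: oicefoklf

oicefoklf


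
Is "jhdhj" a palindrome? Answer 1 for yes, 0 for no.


Input: jhdhj
Reversed: jhdhj
  Compare pos 0 ('j') with pos 4 ('j'): match
  Compare pos 1 ('h') with pos 3 ('h'): match
Result: palindrome

1


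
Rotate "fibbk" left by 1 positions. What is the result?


Input: "fibbk", rotate left by 1
First 1 characters: "f"
Remaining characters: "ibbk"
Concatenate remaining + first: "ibbk" + "f" = "ibbkf"

ibbkf


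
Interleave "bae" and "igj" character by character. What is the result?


Interleaving "bae" and "igj":
  Position 0: 'b' from first, 'i' from second => "bi"
  Position 1: 'a' from first, 'g' from second => "ag"
  Position 2: 'e' from first, 'j' from second => "ej"
Result: biagej

biagej


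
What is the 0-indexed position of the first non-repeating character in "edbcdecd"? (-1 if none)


Input: edbcdecd
Character frequencies:
  'b': 1
  'c': 2
  'd': 3
  'e': 2
Scanning left to right for freq == 1:
  Position 0 ('e'): freq=2, skip
  Position 1 ('d'): freq=3, skip
  Position 2 ('b'): unique! => answer = 2

2


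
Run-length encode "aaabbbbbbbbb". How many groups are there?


Input: aaabbbbbbbbb
Scanning for consecutive runs:
  Group 1: 'a' x 3 (positions 0-2)
  Group 2: 'b' x 9 (positions 3-11)
Total groups: 2

2


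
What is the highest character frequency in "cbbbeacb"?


Input: cbbbeacb
Character counts:
  'a': 1
  'b': 4
  'c': 2
  'e': 1
Maximum frequency: 4

4


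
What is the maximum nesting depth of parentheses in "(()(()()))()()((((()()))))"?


Input: "(()(()()))()()((((()()))))"
Tracking depth:
  Position 0 '(': depth becomes 1
  Position 1 '(': depth becomes 2
  Position 2 ')': depth becomes 1
  Position 3 '(': depth becomes 2
  Position 4 '(': depth becomes 3
  Position 5 ')': depth becomes 2
  Position 6 '(': depth becomes 3
  Position 7 ')': depth becomes 2
  Position 8 ')': depth becomes 1
  Position 9 ')': depth becomes 0
  Position 10 '(': depth becomes 1
  Position 11 ')': depth becomes 0
  Position 12 '(': depth becomes 1
  Position 13 ')': depth becomes 0
  Position 14 '(': depth becomes 1
  Position 15 '(': depth becomes 2
  Position 16 '(': depth becomes 3
  Position 17 '(': depth becomes 4
  Position 18 '(': depth becomes 5
  Position 19 ')': depth becomes 4
  Position 20 '(': depth becomes 5
  Position 21 ')': depth becomes 4
  Position 22 ')': depth becomes 3
  Position 23 ')': depth becomes 2
  Position 24 ')': depth becomes 1
  Position 25 ')': depth becomes 0
Maximum depth reached: 5

5


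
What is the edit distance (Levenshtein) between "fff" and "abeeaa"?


Computing edit distance: "fff" -> "abeeaa"
DP table:
           a    b    e    e    a    a
      0    1    2    3    4    5    6
  f   1    1    2    3    4    5    6
  f   2    2    2    3    4    5    6
  f   3    3    3    3    4    5    6
Edit distance = dp[3][6] = 6

6


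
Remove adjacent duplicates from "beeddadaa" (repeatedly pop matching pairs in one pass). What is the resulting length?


Input: beeddadaa
Stack-based adjacent duplicate removal:
  Read 'b': push. Stack: b
  Read 'e': push. Stack: be
  Read 'e': matches stack top 'e' => pop. Stack: b
  Read 'd': push. Stack: bd
  Read 'd': matches stack top 'd' => pop. Stack: b
  Read 'a': push. Stack: ba
  Read 'd': push. Stack: bad
  Read 'a': push. Stack: bada
  Read 'a': matches stack top 'a' => pop. Stack: bad
Final stack: "bad" (length 3)

3


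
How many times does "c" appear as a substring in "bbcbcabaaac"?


Searching for "c" in "bbcbcabaaac"
Scanning each position:
  Position 0: "b" => no
  Position 1: "b" => no
  Position 2: "c" => MATCH
  Position 3: "b" => no
  Position 4: "c" => MATCH
  Position 5: "a" => no
  Position 6: "b" => no
  Position 7: "a" => no
  Position 8: "a" => no
  Position 9: "a" => no
  Position 10: "c" => MATCH
Total occurrences: 3

3


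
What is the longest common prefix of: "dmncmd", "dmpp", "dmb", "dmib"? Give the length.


Words: dmncmd, dmpp, dmb, dmib
  Position 0: all 'd' => match
  Position 1: all 'm' => match
  Position 2: ('n', 'p', 'b', 'i') => mismatch, stop
LCP = "dm" (length 2)

2


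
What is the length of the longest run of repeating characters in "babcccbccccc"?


Input: "babcccbccccc"
Scanning for longest run:
  Position 1 ('a'): new char, reset run to 1
  Position 2 ('b'): new char, reset run to 1
  Position 3 ('c'): new char, reset run to 1
  Position 4 ('c'): continues run of 'c', length=2
  Position 5 ('c'): continues run of 'c', length=3
  Position 6 ('b'): new char, reset run to 1
  Position 7 ('c'): new char, reset run to 1
  Position 8 ('c'): continues run of 'c', length=2
  Position 9 ('c'): continues run of 'c', length=3
  Position 10 ('c'): continues run of 'c', length=4
  Position 11 ('c'): continues run of 'c', length=5
Longest run: 'c' with length 5

5


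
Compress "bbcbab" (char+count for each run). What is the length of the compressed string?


Input: bbcbab
Runs:
  'b' x 2 => "b2"
  'c' x 1 => "c1"
  'b' x 1 => "b1"
  'a' x 1 => "a1"
  'b' x 1 => "b1"
Compressed: "b2c1b1a1b1"
Compressed length: 10

10


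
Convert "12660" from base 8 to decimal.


Input: "12660" in base 8
Positional expansion:
  Digit '1' (value 1) x 8^4 = 4096
  Digit '2' (value 2) x 8^3 = 1024
  Digit '6' (value 6) x 8^2 = 384
  Digit '6' (value 6) x 8^1 = 48
  Digit '0' (value 0) x 8^0 = 0
Sum = 5552

5552


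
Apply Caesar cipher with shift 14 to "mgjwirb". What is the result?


Caesar cipher: shift "mgjwirb" by 14
  'm' (pos 12) + 14 = pos 0 = 'a'
  'g' (pos 6) + 14 = pos 20 = 'u'
  'j' (pos 9) + 14 = pos 23 = 'x'
  'w' (pos 22) + 14 = pos 10 = 'k'
  'i' (pos 8) + 14 = pos 22 = 'w'
  'r' (pos 17) + 14 = pos 5 = 'f'
  'b' (pos 1) + 14 = pos 15 = 'p'
Result: auxkwfp

auxkwfp


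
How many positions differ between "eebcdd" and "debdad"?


Comparing "eebcdd" and "debdad" position by position:
  Position 0: 'e' vs 'd' => DIFFER
  Position 1: 'e' vs 'e' => same
  Position 2: 'b' vs 'b' => same
  Position 3: 'c' vs 'd' => DIFFER
  Position 4: 'd' vs 'a' => DIFFER
  Position 5: 'd' vs 'd' => same
Positions that differ: 3

3


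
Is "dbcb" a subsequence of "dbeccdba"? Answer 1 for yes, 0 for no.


Check if "dbcb" is a subsequence of "dbeccdba"
Greedy scan:
  Position 0 ('d'): matches sub[0] = 'd'
  Position 1 ('b'): matches sub[1] = 'b'
  Position 2 ('e'): no match needed
  Position 3 ('c'): matches sub[2] = 'c'
  Position 4 ('c'): no match needed
  Position 5 ('d'): no match needed
  Position 6 ('b'): matches sub[3] = 'b'
  Position 7 ('a'): no match needed
All 4 characters matched => is a subsequence

1


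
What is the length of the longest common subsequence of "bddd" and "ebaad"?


LCS of "bddd" and "ebaad"
DP table:
           e    b    a    a    d
      0    0    0    0    0    0
  b   0    0    1    1    1    1
  d   0    0    1    1    1    2
  d   0    0    1    1    1    2
  d   0    0    1    1    1    2
LCS length = dp[4][5] = 2

2


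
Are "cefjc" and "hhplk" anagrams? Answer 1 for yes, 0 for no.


Strings: "cefjc", "hhplk"
Sorted first:  ccefj
Sorted second: hhklp
Differ at position 0: 'c' vs 'h' => not anagrams

0


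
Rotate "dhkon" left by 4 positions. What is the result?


Input: "dhkon", rotate left by 4
First 4 characters: "dhko"
Remaining characters: "n"
Concatenate remaining + first: "n" + "dhko" = "ndhko"

ndhko


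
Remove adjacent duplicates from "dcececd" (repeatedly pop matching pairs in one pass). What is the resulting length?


Input: dcececd
Stack-based adjacent duplicate removal:
  Read 'd': push. Stack: d
  Read 'c': push. Stack: dc
  Read 'e': push. Stack: dce
  Read 'c': push. Stack: dcec
  Read 'e': push. Stack: dcece
  Read 'c': push. Stack: dcecec
  Read 'd': push. Stack: dcececd
Final stack: "dcececd" (length 7)

7


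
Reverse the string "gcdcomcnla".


Input: gcdcomcnla
Reading characters right to left:
  Position 9: 'a'
  Position 8: 'l'
  Position 7: 'n'
  Position 6: 'c'
  Position 5: 'm'
  Position 4: 'o'
  Position 3: 'c'
  Position 2: 'd'
  Position 1: 'c'
  Position 0: 'g'
Reversed: alncmocdcg

alncmocdcg
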